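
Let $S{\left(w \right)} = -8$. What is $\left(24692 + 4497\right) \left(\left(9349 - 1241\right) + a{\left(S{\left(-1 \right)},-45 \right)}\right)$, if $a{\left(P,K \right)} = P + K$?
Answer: $235117395$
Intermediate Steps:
$a{\left(P,K \right)} = K + P$
$\left(24692 + 4497\right) \left(\left(9349 - 1241\right) + a{\left(S{\left(-1 \right)},-45 \right)}\right) = \left(24692 + 4497\right) \left(\left(9349 - 1241\right) - 53\right) = 29189 \left(\left(9349 - 1241\right) - 53\right) = 29189 \left(8108 - 53\right) = 29189 \cdot 8055 = 235117395$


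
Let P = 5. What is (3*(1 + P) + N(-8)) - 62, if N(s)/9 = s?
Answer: -116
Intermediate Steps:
N(s) = 9*s
(3*(1 + P) + N(-8)) - 62 = (3*(1 + 5) + 9*(-8)) - 62 = (3*6 - 72) - 62 = (18 - 72) - 62 = -54 - 62 = -116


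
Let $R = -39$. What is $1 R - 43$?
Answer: $-82$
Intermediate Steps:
$1 R - 43 = 1 \left(-39\right) - 43 = -39 - 43 = -82$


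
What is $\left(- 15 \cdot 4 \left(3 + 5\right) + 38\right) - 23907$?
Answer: $-24349$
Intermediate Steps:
$\left(- 15 \cdot 4 \left(3 + 5\right) + 38\right) - 23907 = \left(- 15 \cdot 4 \cdot 8 + 38\right) - 23907 = \left(\left(-15\right) 32 + 38\right) - 23907 = \left(-480 + 38\right) - 23907 = -442 - 23907 = -24349$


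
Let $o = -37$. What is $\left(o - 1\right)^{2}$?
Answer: $1444$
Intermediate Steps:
$\left(o - 1\right)^{2} = \left(-37 - 1\right)^{2} = \left(-38\right)^{2} = 1444$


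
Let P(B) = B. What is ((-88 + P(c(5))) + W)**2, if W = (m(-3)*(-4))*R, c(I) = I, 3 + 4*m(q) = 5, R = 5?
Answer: 8649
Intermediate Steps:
m(q) = 1/2 (m(q) = -3/4 + (1/4)*5 = -3/4 + 5/4 = 1/2)
W = -10 (W = ((1/2)*(-4))*5 = -2*5 = -10)
((-88 + P(c(5))) + W)**2 = ((-88 + 5) - 10)**2 = (-83 - 10)**2 = (-93)**2 = 8649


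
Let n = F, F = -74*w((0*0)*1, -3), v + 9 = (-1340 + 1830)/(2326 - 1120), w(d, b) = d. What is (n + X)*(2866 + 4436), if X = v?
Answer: -12612988/201 ≈ -62751.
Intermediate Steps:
v = -5182/603 (v = -9 + (-1340 + 1830)/(2326 - 1120) = -9 + 490/1206 = -9 + 490*(1/1206) = -9 + 245/603 = -5182/603 ≈ -8.5937)
F = 0 (F = -74*0*0 = -0 = -74*0 = 0)
X = -5182/603 ≈ -8.5937
n = 0
(n + X)*(2866 + 4436) = (0 - 5182/603)*(2866 + 4436) = -5182/603*7302 = -12612988/201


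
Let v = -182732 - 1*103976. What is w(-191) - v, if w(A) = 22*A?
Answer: 282506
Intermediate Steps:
v = -286708 (v = -182732 - 103976 = -286708)
w(-191) - v = 22*(-191) - 1*(-286708) = -4202 + 286708 = 282506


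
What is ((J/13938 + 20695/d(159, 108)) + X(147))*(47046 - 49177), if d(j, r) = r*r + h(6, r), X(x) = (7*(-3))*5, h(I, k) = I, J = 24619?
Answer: 586137859891/2710941 ≈ 2.1621e+5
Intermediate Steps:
X(x) = -105 (X(x) = -21*5 = -105)
d(j, r) = 6 + r**2 (d(j, r) = r*r + 6 = r**2 + 6 = 6 + r**2)
((J/13938 + 20695/d(159, 108)) + X(147))*(47046 - 49177) = ((24619/13938 + 20695/(6 + 108**2)) - 105)*(47046 - 49177) = ((24619*(1/13938) + 20695/(6 + 11664)) - 105)*(-2131) = ((24619/13938 + 20695/11670) - 105)*(-2131) = ((24619/13938 + 20695*(1/11670)) - 105)*(-2131) = ((24619/13938 + 4139/2334) - 105)*(-2131) = (9595844/2710941 - 105)*(-2131) = -275052961/2710941*(-2131) = 586137859891/2710941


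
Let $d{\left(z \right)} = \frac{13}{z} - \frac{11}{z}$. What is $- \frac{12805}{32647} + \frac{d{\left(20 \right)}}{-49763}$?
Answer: $- \frac{6372184797}{16246126610} \approx -0.39223$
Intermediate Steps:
$d{\left(z \right)} = \frac{2}{z}$
$- \frac{12805}{32647} + \frac{d{\left(20 \right)}}{-49763} = - \frac{12805}{32647} + \frac{2 \cdot \frac{1}{20}}{-49763} = \left(-12805\right) \frac{1}{32647} + 2 \cdot \frac{1}{20} \left(- \frac{1}{49763}\right) = - \frac{12805}{32647} + \frac{1}{10} \left(- \frac{1}{49763}\right) = - \frac{12805}{32647} - \frac{1}{497630} = - \frac{6372184797}{16246126610}$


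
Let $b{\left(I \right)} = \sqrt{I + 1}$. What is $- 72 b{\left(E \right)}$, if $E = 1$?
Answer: $- 72 \sqrt{2} \approx -101.82$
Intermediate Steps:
$b{\left(I \right)} = \sqrt{1 + I}$
$- 72 b{\left(E \right)} = - 72 \sqrt{1 + 1} = - 72 \sqrt{2}$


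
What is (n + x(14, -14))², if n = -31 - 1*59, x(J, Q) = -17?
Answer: 11449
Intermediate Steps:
n = -90 (n = -31 - 59 = -90)
(n + x(14, -14))² = (-90 - 17)² = (-107)² = 11449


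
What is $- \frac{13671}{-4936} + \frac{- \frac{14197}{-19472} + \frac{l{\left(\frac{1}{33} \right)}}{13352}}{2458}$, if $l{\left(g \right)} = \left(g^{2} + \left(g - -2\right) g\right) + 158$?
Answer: $\frac{148673722901822641}{53673735280426272} \approx 2.77$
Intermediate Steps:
$l{\left(g \right)} = 158 + g^{2} + g \left(2 + g\right)$ ($l{\left(g \right)} = \left(g^{2} + \left(g + 2\right) g\right) + 158 = \left(g^{2} + \left(2 + g\right) g\right) + 158 = \left(g^{2} + g \left(2 + g\right)\right) + 158 = 158 + g^{2} + g \left(2 + g\right)$)
$- \frac{13671}{-4936} + \frac{- \frac{14197}{-19472} + \frac{l{\left(\frac{1}{33} \right)}}{13352}}{2458} = - \frac{13671}{-4936} + \frac{- \frac{14197}{-19472} + \frac{158 + \frac{2}{33} + 2 \left(\frac{1}{33}\right)^{2}}{13352}}{2458} = \left(-13671\right) \left(- \frac{1}{4936}\right) + \left(\left(-14197\right) \left(- \frac{1}{19472}\right) + \left(158 + 2 \cdot \frac{1}{33} + \frac{2}{1089}\right) \frac{1}{13352}\right) \frac{1}{2458} = \frac{13671}{4936} + \left(\frac{14197}{19472} + \left(158 + \frac{2}{33} + 2 \cdot \frac{1}{1089}\right) \frac{1}{13352}\right) \frac{1}{2458} = \frac{13671}{4936} + \left(\frac{14197}{19472} + \left(158 + \frac{2}{33} + \frac{2}{1089}\right) \frac{1}{13352}\right) \frac{1}{2458} = \frac{13671}{4936} + \left(\frac{14197}{19472} + \frac{172130}{1089} \cdot \frac{1}{13352}\right) \frac{1}{2458} = \frac{13671}{4936} + \left(\frac{14197}{19472} + \frac{86065}{7270164}\right) \frac{1}{2458} = \frac{13671}{4936} + \frac{26222593997}{35391158352} \cdot \frac{1}{2458} = \frac{13671}{4936} + \frac{26222593997}{86991467229216} = \frac{148673722901822641}{53673735280426272}$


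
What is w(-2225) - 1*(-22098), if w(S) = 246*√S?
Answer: 22098 + 1230*I*√89 ≈ 22098.0 + 11604.0*I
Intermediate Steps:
w(-2225) - 1*(-22098) = 246*√(-2225) - 1*(-22098) = 246*(5*I*√89) + 22098 = 1230*I*√89 + 22098 = 22098 + 1230*I*√89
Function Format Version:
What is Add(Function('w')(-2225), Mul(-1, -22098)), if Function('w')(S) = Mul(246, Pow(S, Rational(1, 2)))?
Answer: Add(22098, Mul(1230, I, Pow(89, Rational(1, 2)))) ≈ Add(22098., Mul(11604., I))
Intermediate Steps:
Add(Function('w')(-2225), Mul(-1, -22098)) = Add(Mul(246, Pow(-2225, Rational(1, 2))), Mul(-1, -22098)) = Add(Mul(246, Mul(5, I, Pow(89, Rational(1, 2)))), 22098) = Add(Mul(1230, I, Pow(89, Rational(1, 2))), 22098) = Add(22098, Mul(1230, I, Pow(89, Rational(1, 2))))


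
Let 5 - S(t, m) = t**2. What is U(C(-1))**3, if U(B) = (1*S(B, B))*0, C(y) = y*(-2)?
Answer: 0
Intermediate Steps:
C(y) = -2*y
S(t, m) = 5 - t**2
U(B) = 0 (U(B) = (1*(5 - B**2))*0 = (5 - B**2)*0 = 0)
U(C(-1))**3 = 0**3 = 0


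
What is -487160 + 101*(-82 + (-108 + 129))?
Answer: -493321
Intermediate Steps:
-487160 + 101*(-82 + (-108 + 129)) = -487160 + 101*(-82 + 21) = -487160 + 101*(-61) = -487160 - 6161 = -493321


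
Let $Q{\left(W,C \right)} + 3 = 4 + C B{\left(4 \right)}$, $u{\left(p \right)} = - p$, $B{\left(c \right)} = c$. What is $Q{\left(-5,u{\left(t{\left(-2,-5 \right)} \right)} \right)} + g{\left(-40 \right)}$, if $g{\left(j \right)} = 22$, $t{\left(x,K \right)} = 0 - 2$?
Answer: $31$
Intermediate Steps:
$t{\left(x,K \right)} = -2$ ($t{\left(x,K \right)} = 0 - 2 = -2$)
$Q{\left(W,C \right)} = 1 + 4 C$ ($Q{\left(W,C \right)} = -3 + \left(4 + C 4\right) = -3 + \left(4 + 4 C\right) = 1 + 4 C$)
$Q{\left(-5,u{\left(t{\left(-2,-5 \right)} \right)} \right)} + g{\left(-40 \right)} = \left(1 + 4 \left(\left(-1\right) \left(-2\right)\right)\right) + 22 = \left(1 + 4 \cdot 2\right) + 22 = \left(1 + 8\right) + 22 = 9 + 22 = 31$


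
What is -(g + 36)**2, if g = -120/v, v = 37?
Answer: -1468944/1369 ≈ -1073.0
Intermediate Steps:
g = -120/37 ≈ -3.2432
-(g + 36)**2 = -(-120/37 + 36)**2 = -(1212/37)**2 = -1*1468944/1369 = -1468944/1369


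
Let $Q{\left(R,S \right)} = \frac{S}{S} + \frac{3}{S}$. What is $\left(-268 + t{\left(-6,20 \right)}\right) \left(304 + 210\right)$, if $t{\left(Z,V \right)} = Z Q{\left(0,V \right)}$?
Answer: $- \frac{706493}{5} \approx -1.413 \cdot 10^{5}$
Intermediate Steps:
$Q{\left(R,S \right)} = 1 + \frac{3}{S}$
$t{\left(Z,V \right)} = \frac{Z \left(3 + V\right)}{V}$ ($t{\left(Z,V \right)} = Z \frac{3 + V}{V} = \frac{Z \left(3 + V\right)}{V}$)
$\left(-268 + t{\left(-6,20 \right)}\right) \left(304 + 210\right) = \left(-268 - \frac{6 \left(3 + 20\right)}{20}\right) \left(304 + 210\right) = \left(-268 - \frac{3}{10} \cdot 23\right) 514 = \left(-268 - \frac{69}{10}\right) 514 = \left(- \frac{2749}{10}\right) 514 = - \frac{706493}{5}$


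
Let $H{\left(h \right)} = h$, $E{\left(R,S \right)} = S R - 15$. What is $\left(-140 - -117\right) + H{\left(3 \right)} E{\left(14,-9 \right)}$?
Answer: $-446$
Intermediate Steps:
$E{\left(R,S \right)} = -15 + R S$ ($E{\left(R,S \right)} = R S - 15 = -15 + R S$)
$\left(-140 - -117\right) + H{\left(3 \right)} E{\left(14,-9 \right)} = \left(-140 - -117\right) + 3 \left(-15 + 14 \left(-9\right)\right) = \left(-140 + 117\right) + 3 \left(-15 - 126\right) = -23 + 3 \left(-141\right) = -23 - 423 = -446$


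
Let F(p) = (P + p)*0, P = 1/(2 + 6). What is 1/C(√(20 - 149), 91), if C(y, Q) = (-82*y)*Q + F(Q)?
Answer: I*√129/962598 ≈ 1.1799e-5*I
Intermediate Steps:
P = ⅛ (P = 1/8 = ⅛ ≈ 0.12500)
F(p) = 0 (F(p) = (⅛ + p)*0 = 0)
C(y, Q) = -82*Q*y (C(y, Q) = (-82*y)*Q + 0 = -82*Q*y + 0 = -82*Q*y)
1/C(√(20 - 149), 91) = 1/(-82*91*√(20 - 149)) = 1/(-82*91*√(-129)) = 1/(-82*91*I*√129) = 1/(-7462*I*√129) = I*√129/962598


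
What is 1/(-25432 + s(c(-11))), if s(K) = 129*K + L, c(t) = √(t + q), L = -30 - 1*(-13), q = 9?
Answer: -8483/215894961 - 43*I*√2/215894961 ≈ -3.9292e-5 - 2.8167e-7*I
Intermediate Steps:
L = -17 (L = -30 + 13 = -17)
c(t) = √(9 + t) (c(t) = √(t + 9) = √(9 + t))
s(K) = -17 + 129*K (s(K) = 129*K - 17 = -17 + 129*K)
1/(-25432 + s(c(-11))) = 1/(-25432 + (-17 + 129*√(9 - 11))) = 1/(-25432 + (-17 + 129*√(-2))) = 1/(-25432 + (-17 + 129*(I*√2))) = 1/(-25432 + (-17 + 129*I*√2)) = 1/(-25449 + 129*I*√2)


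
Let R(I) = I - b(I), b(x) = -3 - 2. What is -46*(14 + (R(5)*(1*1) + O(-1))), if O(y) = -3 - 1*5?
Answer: -736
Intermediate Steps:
b(x) = -5
O(y) = -8 (O(y) = -3 - 5 = -8)
R(I) = 5 + I (R(I) = I - 1*(-5) = I + 5 = 5 + I)
-46*(14 + (R(5)*(1*1) + O(-1))) = -46*(14 + ((5 + 5)*(1*1) - 8)) = -46*(14 + (10*1 - 8)) = -46*(14 + (10 - 8)) = -46*(14 + 2) = -46*16 = -736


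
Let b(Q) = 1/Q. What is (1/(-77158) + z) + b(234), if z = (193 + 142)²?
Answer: 506554827406/4513743 ≈ 1.1223e+5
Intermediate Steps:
z = 112225 (z = 335² = 112225)
(1/(-77158) + z) + b(234) = (1/(-77158) + 112225) + 1/234 = (-1/77158 + 112225) + 1/234 = 8659056549/77158 + 1/234 = 506554827406/4513743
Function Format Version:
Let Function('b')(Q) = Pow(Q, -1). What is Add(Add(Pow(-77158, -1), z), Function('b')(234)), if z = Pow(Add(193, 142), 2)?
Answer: Rational(506554827406, 4513743) ≈ 1.1223e+5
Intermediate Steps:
z = 112225 (z = Pow(335, 2) = 112225)
Add(Add(Pow(-77158, -1), z), Function('b')(234)) = Add(Add(Pow(-77158, -1), 112225), Pow(234, -1)) = Add(Add(Rational(-1, 77158), 112225), Rational(1, 234)) = Add(Rational(8659056549, 77158), Rational(1, 234)) = Rational(506554827406, 4513743)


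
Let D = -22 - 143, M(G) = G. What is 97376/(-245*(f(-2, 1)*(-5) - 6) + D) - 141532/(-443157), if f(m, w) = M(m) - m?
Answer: 14445851764/192773295 ≈ 74.937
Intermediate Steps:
D = -165
f(m, w) = 0 (f(m, w) = m - m = 0)
97376/(-245*(f(-2, 1)*(-5) - 6) + D) - 141532/(-443157) = 97376/(-245*(0*(-5) - 6) - 165) - 141532/(-443157) = 97376/(-245*(0 - 6) - 165) - 141532*(-1/443157) = 97376/(-245*(-6) - 165) + 141532/443157 = 97376/(1470 - 165) + 141532/443157 = 97376/1305 + 141532/443157 = 14445851764/192773295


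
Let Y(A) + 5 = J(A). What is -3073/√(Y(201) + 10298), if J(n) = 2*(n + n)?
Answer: -3073*√137/1233 ≈ -29.172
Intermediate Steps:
J(n) = 4*n (J(n) = 2*(2*n) = 4*n)
Y(A) = -5 + 4*A
-3073/√(Y(201) + 10298) = -3073/√((-5 + 4*201) + 10298) = -3073/√((-5 + 804) + 10298) = -3073/√(799 + 10298) = -3073*√137/1233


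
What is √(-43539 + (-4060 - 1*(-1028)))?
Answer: I*√46571 ≈ 215.8*I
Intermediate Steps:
√(-43539 + (-4060 - 1*(-1028))) = √(-43539 + (-4060 + 1028)) = √(-43539 - 3032) = √(-46571) = I*√46571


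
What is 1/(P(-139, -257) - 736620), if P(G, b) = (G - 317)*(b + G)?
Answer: -1/556044 ≈ -1.7984e-6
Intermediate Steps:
P(G, b) = (-317 + G)*(G + b)
1/(P(-139, -257) - 736620) = 1/(((-139)² - 317*(-139) - 317*(-257) - 139*(-257)) - 736620) = 1/((19321 + 44063 + 81469 + 35723) - 736620) = 1/(180576 - 736620) = 1/(-556044) = -1/556044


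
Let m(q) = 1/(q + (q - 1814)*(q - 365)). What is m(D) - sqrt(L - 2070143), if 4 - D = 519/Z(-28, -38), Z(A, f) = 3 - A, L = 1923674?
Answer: 961/663113345 - I*sqrt(146469) ≈ 1.4492e-6 - 382.71*I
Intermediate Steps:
D = -395/31 (D = 4 - 519/(3 - 1*(-28)) = 4 - 519/(3 + 28) = 4 - 519/31 = -395/31 ≈ -12.742)
m(q) = 1/(q + (-1814 + q)*(-365 + q))
m(D) - sqrt(L - 2070143) = 1/(662110 + (-395/31)**2 - 2178*(-395/31)) - sqrt(1923674 - 2070143) = 1/(662110 + 156025/961 + 860310/31) - sqrt(-146469) = 1/(663113345/961) - I*sqrt(146469) = 961/663113345 - I*sqrt(146469)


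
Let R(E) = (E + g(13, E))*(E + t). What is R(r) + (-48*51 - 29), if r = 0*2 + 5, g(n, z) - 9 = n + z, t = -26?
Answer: -3149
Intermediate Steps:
g(n, z) = 9 + n + z (g(n, z) = 9 + (n + z) = 9 + n + z)
r = 5 (r = 0 + 5 = 5)
R(E) = (-26 + E)*(22 + 2*E) (R(E) = (E + (9 + 13 + E))*(E - 26) = (E + (22 + E))*(-26 + E) = (22 + 2*E)*(-26 + E) = (-26 + E)*(22 + 2*E))
R(r) + (-48*51 - 29) = (-572 - 30*5 + 2*5²) + (-48*51 - 29) = (-572 - 150 + 2*25) + (-2448 - 29) = (-572 - 150 + 50) - 2477 = -672 - 2477 = -3149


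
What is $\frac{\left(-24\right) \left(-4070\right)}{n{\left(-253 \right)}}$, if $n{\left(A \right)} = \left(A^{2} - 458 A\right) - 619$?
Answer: $\frac{6105}{11204} \approx 0.54489$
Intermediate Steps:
$n{\left(A \right)} = -619 + A^{2} - 458 A$
$\frac{\left(-24\right) \left(-4070\right)}{n{\left(-253 \right)}} = \frac{\left(-24\right) \left(-4070\right)}{-619 + \left(-253\right)^{2} - -115874} = \frac{97680}{-619 + 64009 + 115874} = \frac{97680}{179264} = 97680 \cdot \frac{1}{179264} = \frac{6105}{11204}$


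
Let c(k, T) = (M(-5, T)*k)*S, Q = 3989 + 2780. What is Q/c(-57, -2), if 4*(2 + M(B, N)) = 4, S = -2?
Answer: -6769/114 ≈ -59.377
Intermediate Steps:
Q = 6769
M(B, N) = -1 (M(B, N) = -2 + (¼)*4 = -2 + 1 = -1)
c(k, T) = 2*k (c(k, T) = -k*(-2) = 2*k)
Q/c(-57, -2) = 6769/((2*(-57))) = 6769/(-114) = 6769*(-1/114) = -6769/114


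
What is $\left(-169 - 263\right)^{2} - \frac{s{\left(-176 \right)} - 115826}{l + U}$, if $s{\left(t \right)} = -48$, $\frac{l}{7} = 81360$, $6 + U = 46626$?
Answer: $\frac{57493313617}{308070} \approx 1.8662 \cdot 10^{5}$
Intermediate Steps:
$U = 46620$ ($U = -6 + 46626 = 46620$)
$l = 569520$ ($l = 7 \cdot 81360 = 569520$)
$\left(-169 - 263\right)^{2} - \frac{s{\left(-176 \right)} - 115826}{l + U} = \left(-169 - 263\right)^{2} - \frac{-48 - 115826}{569520 + 46620} = \left(-432\right)^{2} - - \frac{115874}{616140} = 186624 - \left(-115874\right) \frac{1}{616140} = 186624 - - \frac{57937}{308070} = 186624 + \frac{57937}{308070} = \frac{57493313617}{308070}$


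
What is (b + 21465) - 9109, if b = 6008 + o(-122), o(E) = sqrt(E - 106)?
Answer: 18364 + 2*I*sqrt(57) ≈ 18364.0 + 15.1*I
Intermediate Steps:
o(E) = sqrt(-106 + E)
b = 6008 + 2*I*sqrt(57) (b = 6008 + sqrt(-106 - 122) = 6008 + sqrt(-228) = 6008 + 2*I*sqrt(57) ≈ 6008.0 + 15.1*I)
(b + 21465) - 9109 = ((6008 + 2*I*sqrt(57)) + 21465) - 9109 = (27473 + 2*I*sqrt(57)) - 9109 = 18364 + 2*I*sqrt(57)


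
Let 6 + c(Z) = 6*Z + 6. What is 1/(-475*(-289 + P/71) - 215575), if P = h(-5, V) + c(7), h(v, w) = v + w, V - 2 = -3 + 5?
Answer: -71/5578775 ≈ -1.2727e-5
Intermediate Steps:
V = 4 (V = 2 + (-3 + 5) = 2 + 2 = 4)
c(Z) = 6*Z (c(Z) = -6 + (6*Z + 6) = -6 + (6 + 6*Z) = 6*Z)
P = 41 (P = (-5 + 4) + 6*7 = -1 + 42 = 41)
1/(-475*(-289 + P/71) - 215575) = 1/(-475*(-289 + 41/71) - 215575) = 1/(-475*(-20478/71) - 215575) = 1/(9727050/71 - 215575) = 1/(-5578775/71) = -71/5578775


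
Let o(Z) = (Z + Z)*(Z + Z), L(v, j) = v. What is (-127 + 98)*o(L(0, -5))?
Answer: 0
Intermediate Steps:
o(Z) = 4*Z² (o(Z) = (2*Z)*(2*Z) = 4*Z²)
(-127 + 98)*o(L(0, -5)) = (-127 + 98)*(4*0²) = -116*0 = -29*0 = 0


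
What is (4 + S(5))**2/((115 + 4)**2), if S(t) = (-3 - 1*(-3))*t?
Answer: 16/14161 ≈ 0.0011299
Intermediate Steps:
S(t) = 0 (S(t) = (-3 + 3)*t = 0*t = 0)
(4 + S(5))**2/((115 + 4)**2) = (4 + 0)**2/((115 + 4)**2) = 4**2/(119**2) = 16/14161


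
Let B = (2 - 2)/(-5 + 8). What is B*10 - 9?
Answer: -9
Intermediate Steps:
B = 0 (B = 0/3 = 0*(⅓) = 0)
B*10 - 9 = 0*10 - 9 = 0 - 9 = -9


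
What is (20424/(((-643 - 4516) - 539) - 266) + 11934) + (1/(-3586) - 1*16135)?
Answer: -7493302511/1782242 ≈ -4204.4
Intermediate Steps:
(20424/(((-643 - 4516) - 539) - 266) + 11934) + (1/(-3586) - 1*16135) = (20424/((-5159 - 539) - 266) + 11934) + (-1/3586 - 16135) = (20424/(-5698 - 266) + 11934) - 57860111/3586 = (20424/(-5964) + 11934) - 57860111/3586 = (20424*(-1/5964) + 11934) - 57860111/3586 = (-1702/497 + 11934) - 57860111/3586 = 5929496/497 - 57860111/3586 = -7493302511/1782242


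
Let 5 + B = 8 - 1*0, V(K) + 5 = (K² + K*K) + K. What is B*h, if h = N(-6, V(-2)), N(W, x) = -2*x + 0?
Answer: -6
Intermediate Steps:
V(K) = -5 + K + 2*K² (V(K) = -5 + ((K² + K*K) + K) = -5 + ((K² + K²) + K) = -5 + (2*K² + K) = -5 + (K + 2*K²) = -5 + K + 2*K²)
B = 3 (B = -5 + (8 - 1*0) = -5 + (8 + 0) = -5 + 8 = 3)
N(W, x) = -2*x
h = -2 (h = -2*(-5 - 2 + 2*(-2)²) = -2*(-5 - 2 + 2*4) = -2*(-5 - 2 + 8) = -2*1 = -2)
B*h = 3*(-2) = -6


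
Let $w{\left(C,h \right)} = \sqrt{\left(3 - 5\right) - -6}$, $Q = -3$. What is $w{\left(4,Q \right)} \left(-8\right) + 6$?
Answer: $-10$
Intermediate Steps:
$w{\left(C,h \right)} = 2$ ($w{\left(C,h \right)} = \sqrt{\left(3 - 5\right) + 6} = \sqrt{-2 + 6} = \sqrt{4} = 2$)
$w{\left(4,Q \right)} \left(-8\right) + 6 = 2 \left(-8\right) + 6 = -16 + 6 = -10$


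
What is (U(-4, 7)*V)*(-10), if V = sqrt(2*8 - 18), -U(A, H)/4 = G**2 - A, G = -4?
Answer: 800*I*sqrt(2) ≈ 1131.4*I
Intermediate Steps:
U(A, H) = -64 + 4*A (U(A, H) = -4*((-4)**2 - A) = -4*(16 - A) = -64 + 4*A)
V = I*sqrt(2) (V = sqrt(16 - 18) = sqrt(-2) = I*sqrt(2) ≈ 1.4142*I)
(U(-4, 7)*V)*(-10) = ((-64 + 4*(-4))*(I*sqrt(2)))*(-10) = ((-64 - 16)*(I*sqrt(2)))*(-10) = -80*I*sqrt(2)*(-10) = 800*I*sqrt(2)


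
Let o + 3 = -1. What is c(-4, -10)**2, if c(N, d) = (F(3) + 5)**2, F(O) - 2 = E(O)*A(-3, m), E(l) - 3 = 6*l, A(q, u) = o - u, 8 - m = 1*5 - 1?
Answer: 671898241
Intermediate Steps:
o = -4 (o = -3 - 1 = -4)
m = 4 (m = 8 - (1*5 - 1) = 8 - (5 - 1) = 8 - 1*4 = 8 - 4 = 4)
A(q, u) = -4 - u
E(l) = 3 + 6*l
F(O) = -22 - 48*O (F(O) = 2 + (3 + 6*O)*(-4 - 1*4) = 2 + (3 + 6*O)*(-4 - 4) = 2 + (3 + 6*O)*(-8) = 2 + (-24 - 48*O) = -22 - 48*O)
c(N, d) = 25921 (c(N, d) = ((-22 - 48*3) + 5)**2 = ((-22 - 144) + 5)**2 = (-166 + 5)**2 = (-161)**2 = 25921)
c(-4, -10)**2 = 25921**2 = 671898241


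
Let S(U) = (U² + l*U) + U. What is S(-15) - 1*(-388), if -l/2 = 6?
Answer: 778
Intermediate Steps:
l = -12 (l = -2*6 = -12)
S(U) = U² - 11*U (S(U) = (U² - 12*U) + U = U² - 11*U)
S(-15) - 1*(-388) = -15*(-11 - 15) - 1*(-388) = -15*(-26) + 388 = 390 + 388 = 778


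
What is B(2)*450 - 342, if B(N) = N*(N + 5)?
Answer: 5958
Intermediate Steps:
B(N) = N*(5 + N)
B(2)*450 - 342 = (2*(5 + 2))*450 - 342 = (2*7)*450 - 342 = 14*450 - 342 = 6300 - 342 = 5958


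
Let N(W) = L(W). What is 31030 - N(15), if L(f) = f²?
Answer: 30805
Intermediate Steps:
N(W) = W²
31030 - N(15) = 31030 - 1*15² = 31030 - 1*225 = 31030 - 225 = 30805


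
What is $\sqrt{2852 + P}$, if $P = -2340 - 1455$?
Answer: $i \sqrt{943} \approx 30.708 i$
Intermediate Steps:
$P = -3795$ ($P = -2340 - 1455 = -3795$)
$\sqrt{2852 + P} = \sqrt{2852 - 3795} = \sqrt{-943} = i \sqrt{943}$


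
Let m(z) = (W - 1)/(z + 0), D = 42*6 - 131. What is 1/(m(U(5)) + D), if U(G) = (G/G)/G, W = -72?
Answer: -1/244 ≈ -0.0040984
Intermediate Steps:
U(G) = 1/G
D = 121 (D = 252 - 131 = 121)
m(z) = -73/z (m(z) = (-72 - 1)/(z + 0) = -73/z)
1/(m(U(5)) + D) = 1/(-73/(1/5) + 121) = 1/(-73/1/5 + 121) = 1/(-73*5 + 121) = 1/(-365 + 121) = 1/(-244) = -1/244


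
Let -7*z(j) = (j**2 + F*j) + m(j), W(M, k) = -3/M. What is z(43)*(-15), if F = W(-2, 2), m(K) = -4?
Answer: 57285/14 ≈ 4091.8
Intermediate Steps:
F = 3/2 (F = -3/(-2) = -3*(-1/2) = 3/2 ≈ 1.5000)
z(j) = 4/7 - 3*j/14 - j**2/7 (z(j) = -((j**2 + 3*j/2) - 4)/7 = -(-4 + j**2 + 3*j/2)/7 = 4/7 - 3*j/14 - j**2/7)
z(43)*(-15) = (4/7 - 3/14*43 - 1/7*43**2)*(-15) = (4/7 - 129/14 - 1/7*1849)*(-15) = (4/7 - 129/14 - 1849/7)*(-15) = -3819/14*(-15) = 57285/14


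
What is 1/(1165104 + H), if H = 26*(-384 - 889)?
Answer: 1/1132006 ≈ 8.8339e-7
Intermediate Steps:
H = -33098 (H = 26*(-1273) = -33098)
1/(1165104 + H) = 1/(1165104 - 33098) = 1/1132006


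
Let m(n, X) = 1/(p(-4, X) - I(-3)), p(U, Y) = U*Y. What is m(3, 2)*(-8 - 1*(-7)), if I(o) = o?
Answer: ⅕ ≈ 0.20000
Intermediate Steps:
m(n, X) = 1/(3 - 4*X) (m(n, X) = 1/(-4*X - 1*(-3)) = 1/(-4*X + 3) = 1/(3 - 4*X))
m(3, 2)*(-8 - 1*(-7)) = (-1/(-3 + 4*2))*(-8 - 1*(-7)) = (-1/(-3 + 8))*(-8 + 7) = -1/5*(-1) = -1*⅕*(-1) = -⅕*(-1) = ⅕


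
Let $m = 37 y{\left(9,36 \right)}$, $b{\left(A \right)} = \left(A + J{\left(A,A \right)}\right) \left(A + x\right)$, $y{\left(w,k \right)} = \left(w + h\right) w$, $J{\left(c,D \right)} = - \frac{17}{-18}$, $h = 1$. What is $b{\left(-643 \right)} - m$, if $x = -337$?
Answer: $\frac{5632960}{9} \approx 6.2588 \cdot 10^{5}$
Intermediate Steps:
$J{\left(c,D \right)} = \frac{17}{18}$ ($J{\left(c,D \right)} = \left(-17\right) \left(- \frac{1}{18}\right) = \frac{17}{18}$)
$y{\left(w,k \right)} = w \left(1 + w\right)$ ($y{\left(w,k \right)} = \left(w + 1\right) w = \left(1 + w\right) w = w \left(1 + w\right)$)
$b{\left(A \right)} = \left(-337 + A\right) \left(\frac{17}{18} + A\right)$ ($b{\left(A \right)} = \left(A + \frac{17}{18}\right) \left(A - 337\right) = \left(\frac{17}{18} + A\right) \left(-337 + A\right) = \left(-337 + A\right) \left(\frac{17}{18} + A\right)$)
$m = 3330$ ($m = 37 \cdot 9 \left(1 + 9\right) = 37 \cdot 9 \cdot 10 = 37 \cdot 90 = 3330$)
$b{\left(-643 \right)} - m = \left(- \frac{5729}{18} + \left(-643\right)^{2} - - \frac{3889507}{18}\right) - 3330 = \left(- \frac{5729}{18} + 413449 + \frac{3889507}{18}\right) - 3330 = \frac{5662930}{9} - 3330 = \frac{5632960}{9}$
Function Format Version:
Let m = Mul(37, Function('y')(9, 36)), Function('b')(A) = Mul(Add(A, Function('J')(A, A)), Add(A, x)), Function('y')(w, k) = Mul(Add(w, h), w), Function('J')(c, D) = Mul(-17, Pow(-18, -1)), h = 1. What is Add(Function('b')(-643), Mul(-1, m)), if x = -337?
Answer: Rational(5632960, 9) ≈ 6.2588e+5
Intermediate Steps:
Function('J')(c, D) = Rational(17, 18) (Function('J')(c, D) = Mul(-17, Rational(-1, 18)) = Rational(17, 18))
Function('y')(w, k) = Mul(w, Add(1, w)) (Function('y')(w, k) = Mul(Add(w, 1), w) = Mul(Add(1, w), w) = Mul(w, Add(1, w)))
Function('b')(A) = Mul(Add(-337, A), Add(Rational(17, 18), A)) (Function('b')(A) = Mul(Add(A, Rational(17, 18)), Add(A, -337)) = Mul(Add(Rational(17, 18), A), Add(-337, A)) = Mul(Add(-337, A), Add(Rational(17, 18), A)))
m = 3330 (m = Mul(37, Mul(9, Add(1, 9))) = Mul(37, Mul(9, 10)) = Mul(37, 90) = 3330)
Add(Function('b')(-643), Mul(-1, m)) = Add(Add(Rational(-5729, 18), Pow(-643, 2), Mul(Rational(-6049, 18), -643)), Mul(-1, 3330)) = Add(Add(Rational(-5729, 18), 413449, Rational(3889507, 18)), -3330) = Add(Rational(5662930, 9), -3330) = Rational(5632960, 9)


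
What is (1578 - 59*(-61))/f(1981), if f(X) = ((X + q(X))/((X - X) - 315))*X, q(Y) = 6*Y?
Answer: -232965/3924361 ≈ -0.059364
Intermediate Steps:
f(X) = -X**2/45 (f(X) = ((X + 6*X)/((X - X) - 315))*X = ((7*X)/(0 - 315))*X = ((7*X)/(-315))*X = ((7*X)*(-1/315))*X = (-X/45)*X = -X**2/45)
(1578 - 59*(-61))/f(1981) = (1578 - 59*(-61))/((-1/45*1981**2)) = (1578 + 3599)/((-1/45*3924361)) = 5177/(-3924361/45) = 5177*(-45/3924361) = -232965/3924361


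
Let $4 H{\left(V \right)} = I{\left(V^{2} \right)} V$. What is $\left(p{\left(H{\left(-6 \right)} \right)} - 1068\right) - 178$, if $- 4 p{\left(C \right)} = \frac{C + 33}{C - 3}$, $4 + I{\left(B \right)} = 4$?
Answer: $- \frac{4973}{4} \approx -1243.3$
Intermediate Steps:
$I{\left(B \right)} = 0$ ($I{\left(B \right)} = -4 + 4 = 0$)
$H{\left(V \right)} = 0$ ($H{\left(V \right)} = \frac{0 V}{4} = \frac{1}{4} \cdot 0 = 0$)
$p{\left(C \right)} = - \frac{33 + C}{4 \left(-3 + C\right)}$ ($p{\left(C \right)} = - \frac{\left(C + 33\right) \frac{1}{C - 3}}{4} = - \frac{\left(33 + C\right) \frac{1}{-3 + C}}{4} = - \frac{\frac{1}{-3 + C} \left(33 + C\right)}{4} = - \frac{33 + C}{4 \left(-3 + C\right)}$)
$\left(p{\left(H{\left(-6 \right)} \right)} - 1068\right) - 178 = \left(\frac{-33 - 0}{4 \left(-3 + 0\right)} - 1068\right) - 178 = \left(\frac{-33 + 0}{4 \left(-3\right)} - 1068\right) - 178 = \left(\frac{1}{4} \left(- \frac{1}{3}\right) \left(-33\right) - 1068\right) - 178 = \left(\frac{11}{4} - 1068\right) - 178 = - \frac{4261}{4} - 178 = - \frac{4973}{4}$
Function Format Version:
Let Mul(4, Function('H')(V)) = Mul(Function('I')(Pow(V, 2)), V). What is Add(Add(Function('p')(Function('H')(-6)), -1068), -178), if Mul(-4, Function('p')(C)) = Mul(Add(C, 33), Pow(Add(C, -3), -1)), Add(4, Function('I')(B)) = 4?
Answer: Rational(-4973, 4) ≈ -1243.3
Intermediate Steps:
Function('I')(B) = 0 (Function('I')(B) = Add(-4, 4) = 0)
Function('H')(V) = 0 (Function('H')(V) = Mul(Rational(1, 4), Mul(0, V)) = Mul(Rational(1, 4), 0) = 0)
Function('p')(C) = Mul(Rational(-1, 4), Pow(Add(-3, C), -1), Add(33, C)) (Function('p')(C) = Mul(Rational(-1, 4), Mul(Add(C, 33), Pow(Add(C, -3), -1))) = Mul(Rational(-1, 4), Mul(Add(33, C), Pow(Add(-3, C), -1))) = Mul(Rational(-1, 4), Mul(Pow(Add(-3, C), -1), Add(33, C))) = Mul(Rational(-1, 4), Pow(Add(-3, C), -1), Add(33, C)))
Add(Add(Function('p')(Function('H')(-6)), -1068), -178) = Add(Add(Mul(Rational(1, 4), Pow(Add(-3, 0), -1), Add(-33, Mul(-1, 0))), -1068), -178) = Add(Add(Mul(Rational(1, 4), Pow(-3, -1), Add(-33, 0)), -1068), -178) = Add(Add(Mul(Rational(1, 4), Rational(-1, 3), -33), -1068), -178) = Add(Add(Rational(11, 4), -1068), -178) = Add(Rational(-4261, 4), -178) = Rational(-4973, 4)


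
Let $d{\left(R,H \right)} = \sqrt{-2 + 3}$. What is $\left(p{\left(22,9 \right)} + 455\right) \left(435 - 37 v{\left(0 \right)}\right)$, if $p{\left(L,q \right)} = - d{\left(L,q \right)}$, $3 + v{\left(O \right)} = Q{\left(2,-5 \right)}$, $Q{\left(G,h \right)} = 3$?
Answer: $197490$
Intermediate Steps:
$d{\left(R,H \right)} = 1$ ($d{\left(R,H \right)} = \sqrt{1} = 1$)
$v{\left(O \right)} = 0$ ($v{\left(O \right)} = -3 + 3 = 0$)
$p{\left(L,q \right)} = -1$ ($p{\left(L,q \right)} = \left(-1\right) 1 = -1$)
$\left(p{\left(22,9 \right)} + 455\right) \left(435 - 37 v{\left(0 \right)}\right) = \left(-1 + 455\right) \left(435 - 0\right) = 454 \left(435 + 0\right) = 454 \cdot 435 = 197490$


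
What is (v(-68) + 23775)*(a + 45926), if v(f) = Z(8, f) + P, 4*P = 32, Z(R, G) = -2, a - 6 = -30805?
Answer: 359735187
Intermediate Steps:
a = -30799 (a = 6 - 30805 = -30799)
P = 8 (P = (¼)*32 = 8)
v(f) = 6 (v(f) = -2 + 8 = 6)
(v(-68) + 23775)*(a + 45926) = (6 + 23775)*(-30799 + 45926) = 23781*15127 = 359735187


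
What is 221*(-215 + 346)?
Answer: 28951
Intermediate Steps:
221*(-215 + 346) = 221*131 = 28951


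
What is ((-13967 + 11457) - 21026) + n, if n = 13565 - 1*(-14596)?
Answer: 4625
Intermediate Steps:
n = 28161 (n = 13565 + 14596 = 28161)
((-13967 + 11457) - 21026) + n = ((-13967 + 11457) - 21026) + 28161 = (-2510 - 21026) + 28161 = -23536 + 28161 = 4625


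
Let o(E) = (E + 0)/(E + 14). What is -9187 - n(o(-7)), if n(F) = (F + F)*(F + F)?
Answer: -9191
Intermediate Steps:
o(E) = E/(14 + E)
n(F) = 4*F**2 (n(F) = (2*F)*(2*F) = 4*F**2)
-9187 - n(o(-7)) = -9187 - 4*(-7/(14 - 7))**2 = -9187 - 4*(-7/7)**2 = -9187 - 4*(-7*1/7)**2 = -9187 - 4*(-1)**2 = -9187 - 4 = -9191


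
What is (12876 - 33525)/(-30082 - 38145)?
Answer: 20649/68227 ≈ 0.30265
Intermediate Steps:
(12876 - 33525)/(-30082 - 38145) = -20649/(-68227) = -20649*(-1/68227) = 20649/68227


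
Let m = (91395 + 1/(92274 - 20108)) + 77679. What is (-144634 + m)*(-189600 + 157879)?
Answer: -55947502677561/72166 ≈ -7.7526e+8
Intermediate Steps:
m = 12201394285/72166 (m = (91395 + 1/72166) + 77679 = 6595611571/72166 + 77679 = 12201394285/72166 ≈ 1.6907e+5)
(-144634 + m)*(-189600 + 157879) = (-144634 + 12201394285/72166)*(-189600 + 157879) = (1763737041/72166)*(-31721) = -55947502677561/72166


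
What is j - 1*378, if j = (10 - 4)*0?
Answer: -378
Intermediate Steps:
j = 0 (j = 6*0 = 0)
j - 1*378 = 0 - 1*378 = 0 - 378 = -378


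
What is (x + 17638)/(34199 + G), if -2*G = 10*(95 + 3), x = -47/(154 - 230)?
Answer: 1340535/2561884 ≈ 0.52326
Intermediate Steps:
x = 47/76 (x = -47/(-76) = -47*(-1/76) = 47/76 ≈ 0.61842)
G = -490 (G = -5*(95 + 3) = -5*98 = -1/2*980 = -490)
(x + 17638)/(34199 + G) = (47/76 + 17638)/(34199 - 490) = (1340535/76)/33709 = (1340535/76)*(1/33709) = 1340535/2561884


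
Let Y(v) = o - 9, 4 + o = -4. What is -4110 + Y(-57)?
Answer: -4127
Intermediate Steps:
o = -8 (o = -4 - 4 = -8)
Y(v) = -17 (Y(v) = -8 - 9 = -17)
-4110 + Y(-57) = -4110 - 17 = -4127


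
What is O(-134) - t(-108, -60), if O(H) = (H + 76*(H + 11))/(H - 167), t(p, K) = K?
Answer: 27542/301 ≈ 91.502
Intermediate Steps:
O(H) = (836 + 77*H)/(-167 + H) (O(H) = (H + 76*(11 + H))/(-167 + H) = (H + (836 + 76*H))/(-167 + H) = (836 + 77*H)/(-167 + H))
O(-134) - t(-108, -60) = 11*(76 + 7*(-134))/(-167 - 134) - 1*(-60) = 11*(76 - 938)/(-301) + 60 = 11*(-1/301)*(-862) + 60 = 9482/301 + 60 = 27542/301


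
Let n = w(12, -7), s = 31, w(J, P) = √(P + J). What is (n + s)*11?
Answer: 341 + 11*√5 ≈ 365.60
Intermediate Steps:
w(J, P) = √(J + P)
n = √5 (n = √(12 - 7) = √5 ≈ 2.2361)
(n + s)*11 = (√5 + 31)*11 = (31 + √5)*11 = 341 + 11*√5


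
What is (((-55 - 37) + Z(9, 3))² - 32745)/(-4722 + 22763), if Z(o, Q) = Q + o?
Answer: -26345/18041 ≈ -1.4603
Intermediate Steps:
(((-55 - 37) + Z(9, 3))² - 32745)/(-4722 + 22763) = (((-55 - 37) + (3 + 9))² - 32745)/(-4722 + 22763) = ((-92 + 12)² - 32745)/18041 = ((-80)² - 32745)*(1/18041) = (6400 - 32745)*(1/18041) = -26345*1/18041 = -26345/18041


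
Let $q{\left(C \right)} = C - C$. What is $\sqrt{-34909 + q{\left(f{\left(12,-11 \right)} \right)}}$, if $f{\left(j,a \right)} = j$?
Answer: $i \sqrt{34909} \approx 186.84 i$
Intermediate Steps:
$q{\left(C \right)} = 0$
$\sqrt{-34909 + q{\left(f{\left(12,-11 \right)} \right)}} = \sqrt{-34909 + 0} = \sqrt{-34909} = i \sqrt{34909}$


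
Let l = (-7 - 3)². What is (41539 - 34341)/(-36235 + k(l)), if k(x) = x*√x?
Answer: -7198/35235 ≈ -0.20429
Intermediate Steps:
l = 100 (l = (-10)² = 100)
k(x) = x^(3/2)
(41539 - 34341)/(-36235 + k(l)) = (41539 - 34341)/(-36235 + 100^(3/2)) = 7198/(-36235 + 1000) = 7198/(-35235) = 7198*(-1/35235) = -7198/35235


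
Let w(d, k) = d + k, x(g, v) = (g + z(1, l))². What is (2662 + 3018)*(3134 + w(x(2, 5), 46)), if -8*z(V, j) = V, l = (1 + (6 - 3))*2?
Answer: 72329475/4 ≈ 1.8082e+7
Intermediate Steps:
l = 8 (l = (1 + 3)*2 = 4*2 = 8)
z(V, j) = -V/8
x(g, v) = (-⅛ + g)² (x(g, v) = (g - ⅛*1)² = (g - ⅛)² = (-⅛ + g)²)
(2662 + 3018)*(3134 + w(x(2, 5), 46)) = (2662 + 3018)*(3134 + ((-1 + 8*2)²/64 + 46)) = 5680*(3134 + ((-1 + 16)²/64 + 46)) = 5680*(3134 + ((1/64)*15² + 46)) = 5680*(3134 + ((1/64)*225 + 46)) = 5680*(3134 + (225/64 + 46)) = 5680*(3134 + 3169/64) = 5680*(203745/64) = 72329475/4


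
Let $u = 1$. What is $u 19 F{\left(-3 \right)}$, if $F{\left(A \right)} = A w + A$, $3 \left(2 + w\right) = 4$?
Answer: $-19$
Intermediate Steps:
$w = - \frac{2}{3}$ ($w = -2 + \frac{1}{3} \cdot 4 = -2 + \frac{4}{3} = - \frac{2}{3} \approx -0.66667$)
$F{\left(A \right)} = \frac{A}{3}$ ($F{\left(A \right)} = A \left(- \frac{2}{3}\right) + A = - \frac{2 A}{3} + A = \frac{A}{3}$)
$u 19 F{\left(-3 \right)} = 1 \cdot 19 \cdot \frac{1}{3} \left(-3\right) = 19 \left(-1\right) = -19$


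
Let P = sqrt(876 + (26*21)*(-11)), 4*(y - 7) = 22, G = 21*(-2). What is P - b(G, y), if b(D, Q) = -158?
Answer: 158 + 3*I*sqrt(570) ≈ 158.0 + 71.624*I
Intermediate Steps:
G = -42
y = 25/2 (y = 7 + (1/4)*22 = 7 + 11/2 = 25/2 ≈ 12.500)
P = 3*I*sqrt(570) (P = sqrt(876 + 546*(-11)) = sqrt(876 - 6006) = sqrt(-5130) = 3*I*sqrt(570) ≈ 71.624*I)
P - b(G, y) = 3*I*sqrt(570) - 1*(-158) = 3*I*sqrt(570) + 158 = 158 + 3*I*sqrt(570)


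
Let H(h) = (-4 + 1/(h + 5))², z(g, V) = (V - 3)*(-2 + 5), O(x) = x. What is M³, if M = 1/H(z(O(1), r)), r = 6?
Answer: 7529536/27680640625 ≈ 0.00027201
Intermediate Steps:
z(g, V) = -9 + 3*V (z(g, V) = (-3 + V)*3 = -9 + 3*V)
H(h) = (-4 + 1/(5 + h))²
M = 196/3025 (M = 1/((19 + 4*(-9 + 3*6))²/(5 + (-9 + 3*6))²) = 1/((19 + 4*(-9 + 18))²/(5 + (-9 + 18))²) = 1/((19 + 4*9)²/(5 + 9)²) = 1/((19 + 36)²/14²) = 1/((1/196)*55²) = 1/((1/196)*3025) = 1/(3025/196) = 196/3025 ≈ 0.064793)
M³ = (196/3025)³ = 7529536/27680640625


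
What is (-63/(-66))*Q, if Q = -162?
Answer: -1701/11 ≈ -154.64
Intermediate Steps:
(-63/(-66))*Q = -63/(-66)*(-162) = -63*(-1/66)*(-162) = (21/22)*(-162) = -1701/11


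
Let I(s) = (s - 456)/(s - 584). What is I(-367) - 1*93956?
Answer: -89351333/951 ≈ -93955.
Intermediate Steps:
I(s) = (-456 + s)/(-584 + s)
I(-367) - 1*93956 = (-456 - 367)/(-584 - 367) - 1*93956 = -823/(-951) - 93956 = -1/951*(-823) - 93956 = 823/951 - 93956 = -89351333/951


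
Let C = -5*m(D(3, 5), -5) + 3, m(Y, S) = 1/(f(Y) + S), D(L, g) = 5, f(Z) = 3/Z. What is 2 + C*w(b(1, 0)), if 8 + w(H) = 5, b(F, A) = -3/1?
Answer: -229/22 ≈ -10.409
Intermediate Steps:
b(F, A) = -3 (b(F, A) = -3*1 = -3)
m(Y, S) = 1/(S + 3/Y) (m(Y, S) = 1/(3/Y + S) = 1/(S + 3/Y))
w(H) = -3 (w(H) = -8 + 5 = -3)
C = 91/22 (C = -25/(3 - 5*5) + 3 = -25/(3 - 25) + 3 = -25/(-22) + 3 = -25*(-1)/22 + 3 = -5*(-5/22) + 3 = 25/22 + 3 = 91/22 ≈ 4.1364)
2 + C*w(b(1, 0)) = 2 + (91/22)*(-3) = 2 - 273/22 = -229/22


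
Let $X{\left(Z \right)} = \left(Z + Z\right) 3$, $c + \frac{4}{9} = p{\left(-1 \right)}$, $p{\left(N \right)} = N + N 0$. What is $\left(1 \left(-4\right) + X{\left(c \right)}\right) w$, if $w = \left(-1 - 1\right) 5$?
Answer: $\frac{380}{3} \approx 126.67$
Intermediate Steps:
$p{\left(N \right)} = N$ ($p{\left(N \right)} = N + 0 = N$)
$c = - \frac{13}{9}$ ($c = - \frac{4}{9} - 1 = - \frac{13}{9} \approx -1.4444$)
$X{\left(Z \right)} = 6 Z$ ($X{\left(Z \right)} = 2 Z 3 = 6 Z$)
$w = -10$ ($w = \left(-1 - 1\right) 5 = \left(-2\right) 5 = -10$)
$\left(1 \left(-4\right) + X{\left(c \right)}\right) w = \left(1 \left(-4\right) + 6 \left(- \frac{13}{9}\right)\right) \left(-10\right) = \left(-4 - \frac{26}{3}\right) \left(-10\right) = \left(- \frac{38}{3}\right) \left(-10\right) = \frac{380}{3}$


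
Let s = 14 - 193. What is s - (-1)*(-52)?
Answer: -231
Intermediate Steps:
s = -179
s - (-1)*(-52) = -179 - (-1)*(-52) = -179 - 1*52 = -179 - 52 = -231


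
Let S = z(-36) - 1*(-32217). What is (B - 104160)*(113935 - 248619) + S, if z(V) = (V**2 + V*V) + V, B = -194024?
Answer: 40160648629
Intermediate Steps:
z(V) = V + 2*V**2 (z(V) = (V**2 + V**2) + V = 2*V**2 + V = V + 2*V**2)
S = 34773 (S = -36*(1 + 2*(-36)) - 1*(-32217) = -36*(1 - 72) + 32217 = -36*(-71) + 32217 = 2556 + 32217 = 34773)
(B - 104160)*(113935 - 248619) + S = (-194024 - 104160)*(113935 - 248619) + 34773 = -298184*(-134684) + 34773 = 40160613856 + 34773 = 40160648629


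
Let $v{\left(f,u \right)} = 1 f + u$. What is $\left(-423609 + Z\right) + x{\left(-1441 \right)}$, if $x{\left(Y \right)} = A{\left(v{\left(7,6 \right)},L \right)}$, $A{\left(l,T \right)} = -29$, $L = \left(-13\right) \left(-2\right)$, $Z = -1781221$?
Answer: $-2204859$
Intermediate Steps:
$v{\left(f,u \right)} = f + u$
$L = 26$
$x{\left(Y \right)} = -29$
$\left(-423609 + Z\right) + x{\left(-1441 \right)} = \left(-423609 - 1781221\right) - 29 = -2204830 - 29 = -2204859$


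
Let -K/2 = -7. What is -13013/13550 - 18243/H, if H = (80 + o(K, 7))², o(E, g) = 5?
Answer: -13648463/3915950 ≈ -3.4854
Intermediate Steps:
K = 14 (K = -2*(-7) = 14)
H = 7225 (H = (80 + 5)² = 85² = 7225)
-13013/13550 - 18243/H = -13013/13550 - 18243/7225 = -13648463/3915950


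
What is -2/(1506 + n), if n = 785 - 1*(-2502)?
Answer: -2/4793 ≈ -0.00041728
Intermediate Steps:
n = 3287 (n = 785 + 2502 = 3287)
-2/(1506 + n) = -2/(1506 + 3287) = -2/4793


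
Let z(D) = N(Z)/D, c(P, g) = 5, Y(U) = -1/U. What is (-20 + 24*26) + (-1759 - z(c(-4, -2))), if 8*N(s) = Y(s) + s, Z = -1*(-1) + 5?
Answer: -55447/48 ≈ -1155.1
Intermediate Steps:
Z = 6 (Z = 1 + 5 = 6)
N(s) = -1/(8*s) + s/8 (N(s) = (-1/s + s)/8 = (s - 1/s)/8 = -1/(8*s) + s/8)
z(D) = 35/(48*D) (z(D) = ((1/8)*(-1 + 6**2)/6)/D = ((1/8)*(1/6)*(-1 + 36))/D = ((1/8)*(1/6)*35)/D = 35/(48*D))
(-20 + 24*26) + (-1759 - z(c(-4, -2))) = (-20 + 24*26) + (-1759 - 35/(48*5)) = (-20 + 624) + (-1759 - 35/(48*5)) = 604 + (-1759 - 1*7/48) = 604 + (-1759 - 7/48) = 604 - 84439/48 = -55447/48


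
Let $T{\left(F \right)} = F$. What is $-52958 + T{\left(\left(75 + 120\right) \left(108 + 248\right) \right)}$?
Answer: $16462$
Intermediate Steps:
$-52958 + T{\left(\left(75 + 120\right) \left(108 + 248\right) \right)} = -52958 + \left(75 + 120\right) \left(108 + 248\right) = -52958 + 195 \cdot 356 = -52958 + 69420 = 16462$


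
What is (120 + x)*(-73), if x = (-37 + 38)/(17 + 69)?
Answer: -753433/86 ≈ -8760.8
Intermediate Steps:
x = 1/86 ≈ 0.011628
(120 + x)*(-73) = (120 + 1/86)*(-73) = (10321/86)*(-73) = -753433/86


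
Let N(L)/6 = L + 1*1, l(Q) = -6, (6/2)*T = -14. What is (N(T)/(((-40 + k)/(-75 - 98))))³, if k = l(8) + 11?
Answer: -55132330616/42875 ≈ -1.2859e+6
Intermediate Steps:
T = -14/3 (T = (⅓)*(-14) = -14/3 ≈ -4.6667)
k = 5 (k = -6 + 11 = 5)
N(L) = 6 + 6*L (N(L) = 6*(L + 1*1) = 6*(L + 1) = 6*(1 + L) = 6 + 6*L)
(N(T)/(((-40 + k)/(-75 - 98))))³ = ((6 + 6*(-14/3))/(((-40 + 5)/(-75 - 98))))³ = ((6 - 28)/((-35/(-173))))³ = (-22/((-35*(-1/173))))³ = (-22/35/173)³ = (-22*173/35)³ = (-3806/35)³ = -55132330616/42875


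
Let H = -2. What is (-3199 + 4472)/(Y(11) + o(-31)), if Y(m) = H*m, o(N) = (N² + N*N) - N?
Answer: 1273/1931 ≈ 0.65924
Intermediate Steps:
o(N) = -N + 2*N² (o(N) = (N² + N²) - N = 2*N² - N = -N + 2*N²)
Y(m) = -2*m
(-3199 + 4472)/(Y(11) + o(-31)) = (-3199 + 4472)/(-2*11 - 31*(-1 + 2*(-31))) = 1273/(-22 - 31*(-1 - 62)) = 1273/(-22 - 31*(-63)) = 1273/(-22 + 1953) = 1273/1931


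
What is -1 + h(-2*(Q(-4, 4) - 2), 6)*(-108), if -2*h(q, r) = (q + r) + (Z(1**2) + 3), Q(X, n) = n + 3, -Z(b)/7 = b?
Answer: -433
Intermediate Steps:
Z(b) = -7*b
Q(X, n) = 3 + n
h(q, r) = 2 - q/2 - r/2 (h(q, r) = -((q + r) + (-7*1**2 + 3))/2 = -((q + r) + (-7*1 + 3))/2 = -((q + r) + (-7 + 3))/2 = -((q + r) - 4)/2 = -(-4 + q + r)/2 = 2 - q/2 - r/2)
-1 + h(-2*(Q(-4, 4) - 2), 6)*(-108) = -1 + (2 - (-1)*((3 + 4) - 2) - 1/2*6)*(-108) = -1 + (2 - (-1)*(7 - 2) - 3)*(-108) = -1 + (2 - (-1)*5 - 3)*(-108) = -1 + (2 - 1/2*(-10) - 3)*(-108) = -1 + (2 + 5 - 3)*(-108) = -1 + 4*(-108) = -1 - 432 = -433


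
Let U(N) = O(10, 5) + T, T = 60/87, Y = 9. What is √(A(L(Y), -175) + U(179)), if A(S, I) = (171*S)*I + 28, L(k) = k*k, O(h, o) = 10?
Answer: I*√2038488387/29 ≈ 1556.9*I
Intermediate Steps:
L(k) = k²
A(S, I) = 28 + 171*I*S (A(S, I) = 171*I*S + 28 = 28 + 171*I*S)
T = 20/29 (T = 60*(1/87) = 20/29 ≈ 0.68966)
U(N) = 310/29 (U(N) = 10 + 20/29 = 310/29)
√(A(L(Y), -175) + U(179)) = √((28 + 171*(-175)*9²) + 310/29) = √((28 + 171*(-175)*81) + 310/29) = √((28 - 2423925) + 310/29) = √(-2423897 + 310/29) = √(-70292703/29) = I*√2038488387/29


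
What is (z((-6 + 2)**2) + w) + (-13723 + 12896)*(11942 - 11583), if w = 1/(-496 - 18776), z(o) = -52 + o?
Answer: -5722415689/19272 ≈ -2.9693e+5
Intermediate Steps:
w = -1/19272 (w = 1/(-19272) = -1/19272 ≈ -5.1889e-5)
(z((-6 + 2)**2) + w) + (-13723 + 12896)*(11942 - 11583) = ((-52 + (-6 + 2)**2) - 1/19272) + (-13723 + 12896)*(11942 - 11583) = ((-52 + (-4)**2) - 1/19272) - 827*359 = ((-52 + 16) - 1/19272) - 296893 = (-36 - 1/19272) - 296893 = -693793/19272 - 296893 = -5722415689/19272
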